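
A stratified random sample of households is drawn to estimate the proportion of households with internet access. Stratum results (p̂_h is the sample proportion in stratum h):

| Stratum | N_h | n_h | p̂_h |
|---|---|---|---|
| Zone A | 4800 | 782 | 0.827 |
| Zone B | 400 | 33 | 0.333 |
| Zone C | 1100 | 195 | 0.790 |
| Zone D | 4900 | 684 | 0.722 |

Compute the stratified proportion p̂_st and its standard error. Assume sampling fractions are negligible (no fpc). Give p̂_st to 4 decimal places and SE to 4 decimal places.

N = 11200; stratum weights W_h = N_h/N.
p̂_st = Σ W_h p̂_h = (4800·0.827 + 400·0.333 + 1100·0.790 + 4900·0.722)/11200 = 0.75979
V̂(p̂_st) = Σ W_h² p̂_h(1−p̂_h)/(n_h−1):
  stratum Zone A: (4800/11200)²·0.827·0.173/781 = 3.36471e-05
  stratum Zone B: (400/11200)²·0.333·0.667/32 = 8.85328e-06
  stratum Zone C: (1100/11200)²·0.790·0.210/194 = 8.24886e-06
  stratum Zone D: (4900/11200)²·0.722·0.278/683 = 5.62493e-05
V̂(p̂_st) = 0.000106999; SE = √V̂ = 0.010344

p̂_st ≈ 0.7598, SE ≈ 0.0103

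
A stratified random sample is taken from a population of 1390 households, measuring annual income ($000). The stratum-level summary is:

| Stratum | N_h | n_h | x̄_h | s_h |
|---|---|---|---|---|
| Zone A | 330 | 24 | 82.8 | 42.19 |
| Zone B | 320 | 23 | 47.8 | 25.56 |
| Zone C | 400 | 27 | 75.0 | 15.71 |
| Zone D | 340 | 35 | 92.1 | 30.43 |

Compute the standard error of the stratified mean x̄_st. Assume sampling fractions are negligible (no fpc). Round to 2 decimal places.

V̂(x̄_st) = Σ W_h² s_h²/n_h, with W_h = N_h/N and N = 1390:
  stratum Zone A: (330/1390)²·42.19²/24 = 4.18029
  stratum Zone B: (320/1390)²·25.56²/23 = 1.50544
  stratum Zone C: (400/1390)²·15.71²/27 = 0.756971
  stratum Zone D: (340/1390)²·30.43²/35 = 1.58294
V̂(x̄_st) = 8.02564
SE(x̄_st) = √8.02564 = 2.83296

SE(x̄_st) ≈ 2.83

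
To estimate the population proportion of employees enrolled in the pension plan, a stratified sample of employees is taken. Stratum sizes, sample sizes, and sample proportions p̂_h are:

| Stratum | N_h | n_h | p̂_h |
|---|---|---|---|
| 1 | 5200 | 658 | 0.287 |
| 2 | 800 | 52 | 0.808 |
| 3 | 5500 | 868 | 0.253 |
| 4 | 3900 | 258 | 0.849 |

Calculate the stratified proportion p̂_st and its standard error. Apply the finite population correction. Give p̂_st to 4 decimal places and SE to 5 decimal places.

N = 15400; stratum weights W_h = N_h/N.
p̂_st = Σ W_h p̂_h = (5200·0.287 + 800·0.808 + 5500·0.253 + 3900·0.849)/15400 = 0.44425
V̂(p̂_st) = Σ W_h² (1 − n_h/N_h) p̂_h(1−p̂_h)/(n_h−1):
  stratum 1: (5200/15400)²·(1 − 658/5200)·0.287·0.713/657 = 3.10181e-05
  stratum 2: (800/15400)²·(1 − 52/800)·0.808·0.192/51 = 7.67525e-06
  stratum 3: (5500/15400)²·(1 − 868/5500)·0.253·0.747/867 = 2.3416e-05
  stratum 4: (3900/15400)²·(1 − 258/3900)·0.849·0.151/257 = 2.98755e-05
V̂(p̂_st) = 9.19848e-05; SE = √V̂ = 0.00959087

p̂_st ≈ 0.4442, SE ≈ 0.00959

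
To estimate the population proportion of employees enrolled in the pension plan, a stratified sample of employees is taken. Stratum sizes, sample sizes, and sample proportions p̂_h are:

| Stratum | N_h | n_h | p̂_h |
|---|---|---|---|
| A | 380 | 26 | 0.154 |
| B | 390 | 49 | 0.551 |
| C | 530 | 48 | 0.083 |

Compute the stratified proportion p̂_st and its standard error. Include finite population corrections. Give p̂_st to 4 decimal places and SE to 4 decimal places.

p̂_st ≈ 0.2442, SE ≈ 0.0326

N = 1300; stratum weights W_h = N_h/N.
p̂_st = Σ W_h p̂_h = (380·0.154 + 390·0.551 + 530·0.083)/1300 = 0.24415
V̂(p̂_st) = Σ W_h² (1 − n_h/N_h) p̂_h(1−p̂_h)/(n_h−1):
  stratum A: (380/1300)²·(1 − 26/380)·0.154·0.846/25 = 0.000414812
  stratum B: (390/1300)²·(1 − 49/390)·0.551·0.449/48 = 0.000405592
  stratum C: (530/1300)²·(1 − 48/530)·0.083·0.917/47 = 0.000244786
V̂(p̂_st) = 0.00106519; SE = √V̂ = 0.0326372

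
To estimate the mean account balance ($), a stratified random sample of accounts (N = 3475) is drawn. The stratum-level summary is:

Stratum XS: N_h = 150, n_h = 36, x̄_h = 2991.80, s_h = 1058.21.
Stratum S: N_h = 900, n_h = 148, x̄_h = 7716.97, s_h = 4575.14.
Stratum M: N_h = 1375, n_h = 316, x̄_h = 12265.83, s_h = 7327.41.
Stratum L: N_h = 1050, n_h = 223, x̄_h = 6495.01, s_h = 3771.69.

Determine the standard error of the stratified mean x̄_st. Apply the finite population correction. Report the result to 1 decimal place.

SE(x̄_st) ≈ 181.8

V̂(x̄_st) = Σ W_h² (1 − n_h/N_h) s_h²/n_h, with W_h = N_h/N and N = 3475:
  stratum XS: (150/3475)²·(1 − 36/150)·1058.21²/36 = 44.0482
  stratum S: (900/3475)²·(1 − 148/900)·4575.14²/148 = 7926.8
  stratum M: (1375/3475)²·(1 − 316/1375)·7327.41²/316 = 20488.2
  stratum L: (1050/3475)²·(1 − 223/1050)·3771.69²/223 = 4587.25
V̂(x̄_st) = 33046.3
SE(x̄_st) = √33046.3 = 181.786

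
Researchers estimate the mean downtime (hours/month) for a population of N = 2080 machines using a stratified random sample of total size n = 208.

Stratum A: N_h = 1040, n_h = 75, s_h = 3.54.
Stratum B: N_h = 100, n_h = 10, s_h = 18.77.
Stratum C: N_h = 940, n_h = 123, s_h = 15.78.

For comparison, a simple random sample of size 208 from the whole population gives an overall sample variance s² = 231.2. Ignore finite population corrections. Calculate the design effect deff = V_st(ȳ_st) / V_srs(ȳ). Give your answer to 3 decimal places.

V̂(ȳ_st) = Σ W_h² s_h²/n_h, with W_h = N_h/N and N = 2080:
  stratum A: (1040/2080)²·3.54²/75 = 0.041772
  stratum B: (100/2080)²·18.77²/10 = 0.0814333
  stratum C: (940/2080)²·15.78²/123 = 0.413464
V_st = 0.536669
V_srs = s²/n = 231.2/208 = 1.11154
deff = V_st / V_srs = 0.536669/1.11154 = 0.4828

deff ≈ 0.483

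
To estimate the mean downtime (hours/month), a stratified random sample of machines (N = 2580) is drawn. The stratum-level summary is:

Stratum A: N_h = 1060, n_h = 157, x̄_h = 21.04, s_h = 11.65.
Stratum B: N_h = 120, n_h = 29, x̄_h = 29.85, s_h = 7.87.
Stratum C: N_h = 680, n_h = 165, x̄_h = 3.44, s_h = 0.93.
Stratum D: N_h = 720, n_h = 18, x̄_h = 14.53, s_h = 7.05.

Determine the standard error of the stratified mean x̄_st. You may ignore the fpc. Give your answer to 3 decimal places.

SE(x̄_st) ≈ 0.605

V̂(x̄_st) = Σ W_h² s_h²/n_h, with W_h = N_h/N and N = 2580:
  stratum A: (1060/2580)²·11.65²/157 = 0.145923
  stratum B: (120/2580)²·7.87²/29 = 0.00462035
  stratum C: (680/2580)²·0.93²/165 = 0.000364133
  stratum D: (720/2580)²·7.05²/18 = 0.215046
V̂(x̄_st) = 0.365954
SE(x̄_st) = √0.365954 = 0.604941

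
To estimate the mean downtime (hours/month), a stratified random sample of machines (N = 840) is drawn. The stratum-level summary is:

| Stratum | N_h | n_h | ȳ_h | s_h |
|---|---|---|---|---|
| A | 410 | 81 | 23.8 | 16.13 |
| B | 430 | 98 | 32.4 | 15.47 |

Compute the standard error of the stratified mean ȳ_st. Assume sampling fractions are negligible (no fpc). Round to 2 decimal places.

V̂(ȳ_st) = Σ W_h² s_h²/n_h, with W_h = N_h/N and N = 840:
  stratum A: (410/840)²·16.13²/81 = 0.765232
  stratum B: (430/840)²·15.47²/98 = 0.639931
V̂(ȳ_st) = 1.40516
SE(ȳ_st) = √1.40516 = 1.1854

SE(ȳ_st) ≈ 1.19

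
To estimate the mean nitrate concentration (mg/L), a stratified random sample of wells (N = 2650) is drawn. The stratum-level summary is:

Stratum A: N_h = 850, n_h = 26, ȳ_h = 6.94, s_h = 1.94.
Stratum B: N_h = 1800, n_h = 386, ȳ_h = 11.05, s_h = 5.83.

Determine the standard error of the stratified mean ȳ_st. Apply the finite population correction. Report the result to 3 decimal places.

SE(ȳ_st) ≈ 0.215

V̂(ȳ_st) = Σ W_h² (1 − n_h/N_h) s_h²/n_h, with W_h = N_h/N and N = 2650:
  stratum A: (850/2650)²·(1 − 26/850)·1.94²/26 = 0.0144373
  stratum B: (1800/2650)²·(1 − 386/1800)·5.83²/386 = 0.0319139
V̂(ȳ_st) = 0.0463512
SE(ȳ_st) = √0.0463512 = 0.215293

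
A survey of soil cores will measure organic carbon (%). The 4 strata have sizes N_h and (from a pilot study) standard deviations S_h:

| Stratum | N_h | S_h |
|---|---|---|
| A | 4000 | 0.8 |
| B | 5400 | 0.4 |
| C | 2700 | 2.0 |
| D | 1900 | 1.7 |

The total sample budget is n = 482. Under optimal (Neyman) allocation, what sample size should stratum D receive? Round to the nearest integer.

111

Neyman allocation: n_h = n · N_h S_h / Σ N_i S_i, with n = 482.
  stratum A: N_h·S_h = 4000·0.8 = 3200.00
  stratum B: N_h·S_h = 5400·0.4 = 2160.00
  stratum C: N_h·S_h = 2700·2.0 = 5400.00
  stratum D: N_h·S_h = 1900·1.7 = 3230.00
Σ N_h S_h = 13990.00
n for stratum D = 482·3230.00/13990.00 = 111.284 → 111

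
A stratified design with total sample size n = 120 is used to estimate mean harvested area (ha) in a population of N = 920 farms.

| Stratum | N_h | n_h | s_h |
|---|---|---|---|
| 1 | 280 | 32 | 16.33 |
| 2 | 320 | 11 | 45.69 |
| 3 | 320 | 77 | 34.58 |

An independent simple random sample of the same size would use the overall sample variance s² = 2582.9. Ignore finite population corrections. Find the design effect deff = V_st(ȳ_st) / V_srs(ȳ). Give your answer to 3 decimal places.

deff ≈ 1.190

V̂(ȳ_st) = Σ W_h² s_h²/n_h, with W_h = N_h/N and N = 920:
  stratum 1: (280/920)²·16.33²/32 = 0.771903
  stratum 2: (320/920)²·45.69²/11 = 22.9601
  stratum 3: (320/920)²·34.58²/77 = 1.87881
V_st = 25.6108
V_srs = s²/n = 2582.9/120 = 21.5242
deff = V_st / V_srs = 25.6108/21.5242 = 1.1899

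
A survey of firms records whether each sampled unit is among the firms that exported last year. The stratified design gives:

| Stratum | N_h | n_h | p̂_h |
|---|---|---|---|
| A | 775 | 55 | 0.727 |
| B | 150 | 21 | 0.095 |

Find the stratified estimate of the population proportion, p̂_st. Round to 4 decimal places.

p̂_st ≈ 0.6245

N = 925; stratum weights W_h = N_h/N.
p̂_st = Σ W_h p̂_h = (775·0.727 + 150·0.095)/925 = 0.62451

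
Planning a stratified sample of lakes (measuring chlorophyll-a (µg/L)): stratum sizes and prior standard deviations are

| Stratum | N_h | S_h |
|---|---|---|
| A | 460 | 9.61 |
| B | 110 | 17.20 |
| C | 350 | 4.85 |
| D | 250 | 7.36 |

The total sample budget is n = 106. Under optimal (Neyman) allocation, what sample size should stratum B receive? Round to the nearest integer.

Neyman allocation: n_h = n · N_h S_h / Σ N_i S_i, with n = 106.
  stratum A: N_h·S_h = 460·9.61 = 4420.60
  stratum B: N_h·S_h = 110·17.20 = 1892.00
  stratum C: N_h·S_h = 350·4.85 = 1697.50
  stratum D: N_h·S_h = 250·7.36 = 1840.00
Σ N_h S_h = 9850.10
n for stratum B = 106·1892.00/9850.10 = 20.360 → 20

20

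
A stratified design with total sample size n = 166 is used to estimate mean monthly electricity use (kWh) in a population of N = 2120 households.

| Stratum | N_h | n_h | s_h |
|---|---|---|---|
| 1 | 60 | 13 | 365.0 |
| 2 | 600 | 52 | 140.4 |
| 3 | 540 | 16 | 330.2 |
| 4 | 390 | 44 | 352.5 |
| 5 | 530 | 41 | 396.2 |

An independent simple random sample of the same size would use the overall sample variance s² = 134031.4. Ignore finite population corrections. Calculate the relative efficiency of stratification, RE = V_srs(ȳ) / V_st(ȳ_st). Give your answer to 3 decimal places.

V̂(ȳ_st) = Σ W_h² s_h²/n_h, with W_h = N_h/N and N = 2120:
  stratum 1: (60/2120)²·365.0²/13 = 8.20868
  stratum 2: (600/2120)²·140.4²/52 = 30.3642
  stratum 3: (540/2120)²·330.2²/16 = 442.13
  stratum 4: (390/2120)²·352.5²/44 = 95.5703
  stratum 5: (530/2120)²·396.2²/41 = 239.29
V_st = 815.563
V_srs = s²/n = 134031.4/166 = 807.418
Relative efficiency = V_srs / V_st = 807.418/815.563 = 0.9900

RE ≈ 0.990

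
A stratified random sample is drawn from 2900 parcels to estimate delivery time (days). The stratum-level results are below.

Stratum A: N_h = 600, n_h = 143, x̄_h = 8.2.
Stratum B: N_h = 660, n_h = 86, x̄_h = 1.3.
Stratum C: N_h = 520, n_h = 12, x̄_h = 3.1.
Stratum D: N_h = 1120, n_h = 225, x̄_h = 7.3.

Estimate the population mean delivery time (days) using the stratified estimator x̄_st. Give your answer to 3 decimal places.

x̄_st ≈ 5.368

N = Σ N_h = 2900. Stratum weights W_h = N_h/N.
x̄_st = (600·8.2 + 660·1.3 + 520·3.1 + 1120·7.3) / 2900 = 5.36759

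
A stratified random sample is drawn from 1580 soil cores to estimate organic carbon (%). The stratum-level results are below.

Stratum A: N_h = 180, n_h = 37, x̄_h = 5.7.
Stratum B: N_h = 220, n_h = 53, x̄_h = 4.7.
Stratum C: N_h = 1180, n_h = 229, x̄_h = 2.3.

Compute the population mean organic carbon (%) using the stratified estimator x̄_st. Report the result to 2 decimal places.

N = Σ N_h = 1580. Stratum weights W_h = N_h/N.
x̄_st = (180·5.7 + 220·4.7 + 1180·2.3) / 1580 = 3.0215

x̄_st ≈ 3.02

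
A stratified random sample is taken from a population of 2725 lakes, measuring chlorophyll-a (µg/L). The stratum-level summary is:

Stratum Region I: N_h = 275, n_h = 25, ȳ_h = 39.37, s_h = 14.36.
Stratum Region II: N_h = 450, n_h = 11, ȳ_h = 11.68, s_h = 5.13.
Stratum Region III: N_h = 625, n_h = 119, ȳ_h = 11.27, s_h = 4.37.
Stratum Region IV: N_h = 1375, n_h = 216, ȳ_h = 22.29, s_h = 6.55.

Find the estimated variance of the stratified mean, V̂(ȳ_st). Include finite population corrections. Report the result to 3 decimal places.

V̂(ȳ_st) ≈ 0.189

V̂(ȳ_st) = Σ W_h² (1 − n_h/N_h) s_h²/n_h, with W_h = N_h/N and N = 2725:
  stratum Region I: (275/2725)²·(1 − 25/275)·14.36²/25 = 0.0763675
  stratum Region II: (450/2725)²·(1 − 11/450)·5.13²/11 = 0.0636482
  stratum Region III: (625/2725)²·(1 − 119/625)·4.37²/119 = 0.00683461
  stratum Region IV: (1375/2725)²·(1 − 216/1375)·6.55²/216 = 0.0426267
V̂(ȳ_st) = 0.189477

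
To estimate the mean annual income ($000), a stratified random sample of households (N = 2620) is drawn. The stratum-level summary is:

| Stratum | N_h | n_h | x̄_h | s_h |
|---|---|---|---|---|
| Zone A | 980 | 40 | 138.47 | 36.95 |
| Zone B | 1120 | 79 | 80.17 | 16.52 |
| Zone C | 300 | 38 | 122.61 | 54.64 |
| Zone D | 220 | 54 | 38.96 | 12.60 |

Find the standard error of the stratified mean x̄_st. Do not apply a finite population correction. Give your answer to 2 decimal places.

SE(x̄_st) ≈ 2.54

V̂(x̄_st) = Σ W_h² s_h²/n_h, with W_h = N_h/N and N = 2620:
  stratum Zone A: (980/2620)²·36.95²/40 = 4.7755
  stratum Zone B: (1120/2620)²·16.52²/79 = 0.631286
  stratum Zone C: (300/2620)²·54.64²/38 = 1.0301
  stratum Zone D: (220/2620)²·12.60²/54 = 0.0207296
V̂(x̄_st) = 6.45761
SE(x̄_st) = √6.45761 = 2.54118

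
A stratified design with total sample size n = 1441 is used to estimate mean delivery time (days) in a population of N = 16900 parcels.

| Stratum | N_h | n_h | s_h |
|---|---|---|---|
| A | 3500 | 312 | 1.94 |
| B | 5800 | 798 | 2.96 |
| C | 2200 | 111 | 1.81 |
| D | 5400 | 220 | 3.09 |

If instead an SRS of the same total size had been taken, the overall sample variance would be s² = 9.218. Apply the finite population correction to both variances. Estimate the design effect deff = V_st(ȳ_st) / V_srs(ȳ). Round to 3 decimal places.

V̂(ȳ_st) = Σ W_h² (1 − n_h/N_h) s_h²/n_h, with W_h = N_h/N and N = 16900:
  stratum A: (3500/16900)²·(1 − 312/3500)·1.94²/312 = 0.000471261
  stratum B: (5800/16900)²·(1 − 798/5800)·2.96²/798 = 0.00111527
  stratum C: (2200/16900)²·(1 − 111/2200)·1.81²/111 = 0.000474922
  stratum D: (5400/16900)²·(1 − 220/5400)·3.09²/220 = 0.00425054
V_st = 0.00631199
V_srs = (1 − 1441/16900)·9.218/1441 = 0.0058515
deff = V_st / V_srs = 0.00631199/0.0058515 = 1.0787

deff ≈ 1.079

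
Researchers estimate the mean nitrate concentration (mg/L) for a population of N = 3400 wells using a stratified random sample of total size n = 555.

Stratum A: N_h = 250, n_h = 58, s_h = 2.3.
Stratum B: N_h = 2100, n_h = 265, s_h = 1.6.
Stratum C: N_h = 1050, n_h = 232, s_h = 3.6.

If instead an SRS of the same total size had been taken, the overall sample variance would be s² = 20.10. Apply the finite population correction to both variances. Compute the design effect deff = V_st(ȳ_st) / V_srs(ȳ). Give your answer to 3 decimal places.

V̂(ȳ_st) = Σ W_h² (1 − n_h/N_h) s_h²/n_h, with W_h = N_h/N and N = 3400:
  stratum A: (250/3400)²·(1 − 58/250)·2.3²/58 = 0.000378714
  stratum B: (2100/3400)²·(1 − 265/2100)·1.6²/265 = 0.00322027
  stratum C: (1050/3400)²·(1 − 232/1050)·3.6²/232 = 0.00415051
V_st = 0.00774949
V_srs = (1 − 555/3400)·20.10/555 = 0.0303045
deff = V_st / V_srs = 0.00774949/0.0303045 = 0.2557

deff ≈ 0.256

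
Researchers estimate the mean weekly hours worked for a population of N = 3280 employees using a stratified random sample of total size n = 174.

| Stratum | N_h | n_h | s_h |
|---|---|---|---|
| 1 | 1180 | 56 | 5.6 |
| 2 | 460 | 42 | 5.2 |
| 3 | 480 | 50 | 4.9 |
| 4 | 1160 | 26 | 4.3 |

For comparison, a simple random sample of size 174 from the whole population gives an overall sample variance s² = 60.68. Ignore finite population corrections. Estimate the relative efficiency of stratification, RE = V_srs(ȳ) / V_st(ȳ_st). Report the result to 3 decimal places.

RE ≈ 1.891

V̂(ȳ_st) = Σ W_h² s_h²/n_h, with W_h = N_h/N and N = 3280:
  stratum 1: (1180/3280)²·5.6²/56 = 0.0724777
  stratum 2: (460/3280)²·5.2²/42 = 0.0126627
  stratum 3: (480/3280)²·4.9²/50 = 0.0102839
  stratum 4: (1160/3280)²·4.3²/26 = 0.0889471
V_st = 0.184371
V_srs = s²/n = 60.68/174 = 0.348736
Relative efficiency = V_srs / V_st = 0.348736/0.184371 = 1.8915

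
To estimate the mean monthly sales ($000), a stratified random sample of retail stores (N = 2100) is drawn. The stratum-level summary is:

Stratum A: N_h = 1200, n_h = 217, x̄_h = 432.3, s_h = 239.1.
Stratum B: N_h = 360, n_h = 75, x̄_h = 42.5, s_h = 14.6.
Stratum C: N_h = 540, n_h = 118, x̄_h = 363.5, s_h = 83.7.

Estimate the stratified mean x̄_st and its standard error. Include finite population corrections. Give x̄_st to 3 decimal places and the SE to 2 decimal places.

x̄_st ≈ 347.786, SE ≈ 8.58

x̄_st = Σ W_h x̄_h = (1200·432.3 + 360·42.5 + 540·363.5)/2100 = 347.78571
V̂(x̄_st) = Σ W_h² (1 − n_h/N_h) s_h²/n_h, with W_h = N_h/N and N = 2100:
  stratum A: (1200/2100)²·(1 − 217/1200)·239.1²/217 = 70.4686
  stratum B: (360/2100)²·(1 − 75/360)·14.6²/75 = 0.0661231
  stratum C: (540/2100)²·(1 − 118/540)·83.7²/118 = 3.06787
V̂(x̄_st) = 73.6026
SE(x̄_st) = √73.6026 = 8.57919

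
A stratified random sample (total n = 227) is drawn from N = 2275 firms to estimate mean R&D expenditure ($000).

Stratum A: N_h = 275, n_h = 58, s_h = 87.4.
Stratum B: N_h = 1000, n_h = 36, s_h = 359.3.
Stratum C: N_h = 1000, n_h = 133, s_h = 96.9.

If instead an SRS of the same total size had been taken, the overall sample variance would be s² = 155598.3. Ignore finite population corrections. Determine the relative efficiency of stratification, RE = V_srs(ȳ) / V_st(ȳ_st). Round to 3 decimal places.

RE ≈ 0.968

V̂(ȳ_st) = Σ W_h² s_h²/n_h, with W_h = N_h/N and N = 2275:
  stratum A: (275/2275)²·87.4²/58 = 1.92441
  stratum B: (1000/2275)²·359.3²/36 = 692.866
  stratum C: (1000/2275)²·96.9²/133 = 13.6406
V_st = 708.431
V_srs = s²/n = 155598.3/227 = 685.455
Relative efficiency = V_srs / V_st = 685.455/708.431 = 0.9676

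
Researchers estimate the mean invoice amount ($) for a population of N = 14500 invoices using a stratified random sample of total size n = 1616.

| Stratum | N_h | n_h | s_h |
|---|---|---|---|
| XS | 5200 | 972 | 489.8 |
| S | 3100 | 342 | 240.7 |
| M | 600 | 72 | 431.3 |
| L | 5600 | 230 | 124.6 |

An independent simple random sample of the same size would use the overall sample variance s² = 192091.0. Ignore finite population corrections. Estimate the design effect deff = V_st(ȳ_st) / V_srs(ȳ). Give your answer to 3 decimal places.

deff ≈ 0.454

V̂(ȳ_st) = Σ W_h² s_h²/n_h, with W_h = N_h/N and N = 14500:
  stratum XS: (5200/14500)²·489.8²/972 = 31.7426
  stratum S: (3100/14500)²·240.7²/342 = 7.74307
  stratum M: (600/14500)²·431.3²/72 = 4.42377
  stratum L: (5600/14500)²·124.6²/230 = 10.0681
V_st = 53.9775
V_srs = s²/n = 192091.0/1616 = 118.868
deff = V_st / V_srs = 53.9775/118.868 = 0.4541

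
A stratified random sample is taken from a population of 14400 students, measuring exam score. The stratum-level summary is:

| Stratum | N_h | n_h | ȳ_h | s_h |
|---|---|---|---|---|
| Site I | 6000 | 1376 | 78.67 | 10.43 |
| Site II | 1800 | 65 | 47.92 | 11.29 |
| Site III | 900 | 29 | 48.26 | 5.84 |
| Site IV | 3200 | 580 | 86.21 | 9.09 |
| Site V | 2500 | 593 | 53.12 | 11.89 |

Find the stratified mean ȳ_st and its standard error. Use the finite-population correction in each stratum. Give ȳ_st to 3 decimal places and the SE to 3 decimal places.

ȳ_st = Σ W_h ȳ_h = (6000·78.67 + 1800·47.92 + 900·48.26 + 3200·86.21 + 2500·53.12)/14400 = 70.16542
V̂(ȳ_st) = Σ W_h² (1 − n_h/N_h) s_h²/n_h, with W_h = N_h/N and N = 14400:
  stratum Site I: (6000/14400)²·(1 − 1376/6000)·10.43²/1376 = 0.0105778
  stratum Site II: (1800/14400)²·(1 − 65/1800)·11.29²/65 = 0.0295339
  stratum Site III: (900/14400)²·(1 − 29/900)·5.84²/29 = 0.00444594
  stratum Site IV: (3200/14400)²·(1 − 580/3200)·9.09²/580 = 0.00576005
  stratum Site V: (2500/14400)²·(1 − 593/2500)·11.89²/593 = 0.00548119
V̂(ȳ_st) = 0.0557989
SE(ȳ_st) = √0.0557989 = 0.236218

ȳ_st ≈ 70.165, SE ≈ 0.236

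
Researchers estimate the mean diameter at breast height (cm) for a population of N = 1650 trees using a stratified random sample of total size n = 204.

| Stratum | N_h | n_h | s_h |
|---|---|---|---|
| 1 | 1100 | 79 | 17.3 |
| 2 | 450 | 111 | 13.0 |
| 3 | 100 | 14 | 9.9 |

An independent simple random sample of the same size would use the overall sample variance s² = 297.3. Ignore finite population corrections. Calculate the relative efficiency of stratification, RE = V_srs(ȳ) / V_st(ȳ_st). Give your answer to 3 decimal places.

RE ≈ 0.800

V̂(ȳ_st) = Σ W_h² s_h²/n_h, with W_h = N_h/N and N = 1650:
  stratum 1: (1100/1650)²·17.3²/79 = 1.68377
  stratum 2: (450/1650)²·13.0²/111 = 0.113245
  stratum 3: (100/1650)²·9.9²/14 = 0.0257143
V_st = 1.82273
V_srs = s²/n = 297.3/204 = 1.45735
Relative efficiency = V_srs / V_st = 1.45735/1.82273 = 0.7995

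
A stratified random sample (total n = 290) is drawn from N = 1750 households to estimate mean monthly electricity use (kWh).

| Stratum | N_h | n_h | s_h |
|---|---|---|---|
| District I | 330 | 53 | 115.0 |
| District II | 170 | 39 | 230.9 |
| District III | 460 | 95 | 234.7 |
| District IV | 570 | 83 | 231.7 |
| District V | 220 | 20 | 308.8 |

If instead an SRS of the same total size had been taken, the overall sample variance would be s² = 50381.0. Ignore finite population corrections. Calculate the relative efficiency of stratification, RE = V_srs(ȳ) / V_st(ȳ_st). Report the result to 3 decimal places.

RE ≈ 0.844

V̂(ȳ_st) = Σ W_h² s_h²/n_h, with W_h = N_h/N and N = 1750:
  stratum District I: (330/1750)²·115.0²/53 = 8.87302
  stratum District II: (170/1750)²·230.9²/39 = 12.9005
  stratum District III: (460/1750)²·234.7²/95 = 40.0629
  stratum District IV: (570/1750)²·231.7²/83 = 68.6195
  stratum District V: (220/1750)²·308.8²/20 = 75.3518
V_st = 205.808
V_srs = s²/n = 50381.0/290 = 173.728
Relative efficiency = V_srs / V_st = 173.728/205.808 = 0.8441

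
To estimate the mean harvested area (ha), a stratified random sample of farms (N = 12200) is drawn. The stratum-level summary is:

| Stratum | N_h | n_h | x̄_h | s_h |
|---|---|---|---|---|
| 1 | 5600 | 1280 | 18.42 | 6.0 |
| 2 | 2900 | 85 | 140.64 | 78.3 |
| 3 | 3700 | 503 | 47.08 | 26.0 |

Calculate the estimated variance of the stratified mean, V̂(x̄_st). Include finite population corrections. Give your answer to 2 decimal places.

V̂(x̄_st) = Σ W_h² (1 − n_h/N_h) s_h²/n_h, with W_h = N_h/N and N = 12200:
  stratum 1: (5600/12200)²·(1 − 1280/5600)·6.0²/1280 = 0.00457135
  stratum 2: (2900/12200)²·(1 − 85/2900)·78.3²/85 = 3.95605
  stratum 3: (3700/12200)²·(1 − 503/3700)·26.0²/503 = 0.106808
V̂(x̄_st) = 4.06743

V̂(x̄_st) ≈ 4.07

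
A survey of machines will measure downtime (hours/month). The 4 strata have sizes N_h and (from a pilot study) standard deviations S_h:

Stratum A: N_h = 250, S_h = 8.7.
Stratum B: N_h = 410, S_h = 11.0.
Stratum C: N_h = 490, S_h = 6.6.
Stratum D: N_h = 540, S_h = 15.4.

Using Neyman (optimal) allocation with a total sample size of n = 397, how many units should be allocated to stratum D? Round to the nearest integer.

Neyman allocation: n_h = n · N_h S_h / Σ N_i S_i, with n = 397.
  stratum A: N_h·S_h = 250·8.7 = 2175.00
  stratum B: N_h·S_h = 410·11.0 = 4510.00
  stratum C: N_h·S_h = 490·6.6 = 3234.00
  stratum D: N_h·S_h = 540·15.4 = 8316.00
Σ N_h S_h = 18235.00
n for stratum D = 397·8316.00/18235.00 = 181.050 → 181

181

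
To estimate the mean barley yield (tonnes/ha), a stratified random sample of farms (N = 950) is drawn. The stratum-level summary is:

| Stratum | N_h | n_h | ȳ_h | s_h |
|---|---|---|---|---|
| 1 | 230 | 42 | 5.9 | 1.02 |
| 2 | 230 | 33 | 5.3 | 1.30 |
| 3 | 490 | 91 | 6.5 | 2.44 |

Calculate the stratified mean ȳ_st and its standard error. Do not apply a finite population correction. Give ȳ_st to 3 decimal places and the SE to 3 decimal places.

ȳ_st ≈ 6.064, SE ≈ 0.148

ȳ_st = Σ W_h ȳ_h = (230·5.9 + 230·5.3 + 490·6.5)/950 = 6.06421
V̂(ȳ_st) = Σ W_h² s_h²/n_h, with W_h = N_h/N and N = 950:
  stratum 1: (230/950)²·1.02²/42 = 0.00145198
  stratum 2: (230/950)²·1.30²/33 = 0.0030018
  stratum 3: (490/950)²·2.44²/91 = 0.0174054
V̂(ȳ_st) = 0.0218591
SE(ȳ_st) = √0.0218591 = 0.147848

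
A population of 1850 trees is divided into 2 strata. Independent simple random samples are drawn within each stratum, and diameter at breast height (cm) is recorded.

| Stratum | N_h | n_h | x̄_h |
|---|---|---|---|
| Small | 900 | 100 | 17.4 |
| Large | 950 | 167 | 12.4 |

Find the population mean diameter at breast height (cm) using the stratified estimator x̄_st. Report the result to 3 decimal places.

x̄_st ≈ 14.832

N = Σ N_h = 1850. Stratum weights W_h = N_h/N.
x̄_st = (900·17.4 + 950·12.4) / 1850 = 14.83243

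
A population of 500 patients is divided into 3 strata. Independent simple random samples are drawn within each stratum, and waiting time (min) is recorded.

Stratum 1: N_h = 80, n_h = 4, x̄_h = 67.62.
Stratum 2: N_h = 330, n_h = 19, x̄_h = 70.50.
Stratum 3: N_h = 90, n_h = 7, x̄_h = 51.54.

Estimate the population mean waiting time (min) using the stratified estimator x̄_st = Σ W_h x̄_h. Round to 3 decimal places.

x̄_st ≈ 66.626

N = Σ N_h = 500. Stratum weights W_h = N_h/N.
x̄_st = (80·67.62 + 330·70.50 + 90·51.54) / 500 = 66.62640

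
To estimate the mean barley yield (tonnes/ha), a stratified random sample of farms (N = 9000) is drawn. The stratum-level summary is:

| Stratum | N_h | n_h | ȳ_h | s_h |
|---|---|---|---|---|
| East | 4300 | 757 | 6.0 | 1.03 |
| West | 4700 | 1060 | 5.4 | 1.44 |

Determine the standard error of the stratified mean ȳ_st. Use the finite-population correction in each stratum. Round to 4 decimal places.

SE(ȳ_st) ≈ 0.0260

V̂(ȳ_st) = Σ W_h² (1 − n_h/N_h) s_h²/n_h, with W_h = N_h/N and N = 9000:
  stratum East: (4300/9000)²·(1 − 757/4300)·1.03²/757 = 0.000263593
  stratum West: (4700/9000)²·(1 − 1060/4700)·1.44²/1060 = 0.000413174
V̂(ȳ_st) = 0.000676767
SE(ȳ_st) = √0.000676767 = 0.0260147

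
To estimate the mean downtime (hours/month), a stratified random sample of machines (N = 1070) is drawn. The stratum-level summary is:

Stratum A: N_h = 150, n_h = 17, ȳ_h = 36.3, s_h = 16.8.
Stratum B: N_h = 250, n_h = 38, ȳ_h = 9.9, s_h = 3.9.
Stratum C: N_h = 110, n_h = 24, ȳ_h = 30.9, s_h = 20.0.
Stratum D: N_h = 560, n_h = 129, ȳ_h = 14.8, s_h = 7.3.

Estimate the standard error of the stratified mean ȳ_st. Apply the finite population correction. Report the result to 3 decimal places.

V̂(ȳ_st) = Σ W_h² (1 − n_h/N_h) s_h²/n_h, with W_h = N_h/N and N = 1070:
  stratum A: (150/1070)²·(1 − 17/150)·16.8²/17 = 0.289298
  stratum B: (250/1070)²·(1 − 38/250)·3.9²/38 = 0.0185291
  stratum C: (110/1070)²·(1 − 24/110)·20.0²/24 = 0.137712
  stratum D: (560/1070)²·(1 − 129/560)·7.3²/129 = 0.0870871
V̂(ȳ_st) = 0.532626
SE(ȳ_st) = √0.532626 = 0.729812

SE(ȳ_st) ≈ 0.730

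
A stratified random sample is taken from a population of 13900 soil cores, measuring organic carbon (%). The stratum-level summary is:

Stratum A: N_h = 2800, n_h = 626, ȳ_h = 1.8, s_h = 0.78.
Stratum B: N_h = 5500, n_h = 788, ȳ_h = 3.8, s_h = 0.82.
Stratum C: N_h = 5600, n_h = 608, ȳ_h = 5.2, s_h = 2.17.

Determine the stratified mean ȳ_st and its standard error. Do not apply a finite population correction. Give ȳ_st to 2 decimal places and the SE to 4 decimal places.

ȳ_st ≈ 3.96, SE ≈ 0.0378

ȳ_st = Σ W_h ȳ_h = (2800·1.8 + 5500·3.8 + 5600·5.2)/13900 = 3.96115
V̂(ȳ_st) = Σ W_h² s_h²/n_h, with W_h = N_h/N and N = 13900:
  stratum A: (2800/13900)²·0.78²/626 = 3.94368e-05
  stratum B: (5500/13900)²·0.82²/788 = 0.000133597
  stratum C: (5600/13900)²·2.17²/608 = 0.00125708
V̂(ȳ_st) = 0.00143011
SE(ȳ_st) = √0.00143011 = 0.0378168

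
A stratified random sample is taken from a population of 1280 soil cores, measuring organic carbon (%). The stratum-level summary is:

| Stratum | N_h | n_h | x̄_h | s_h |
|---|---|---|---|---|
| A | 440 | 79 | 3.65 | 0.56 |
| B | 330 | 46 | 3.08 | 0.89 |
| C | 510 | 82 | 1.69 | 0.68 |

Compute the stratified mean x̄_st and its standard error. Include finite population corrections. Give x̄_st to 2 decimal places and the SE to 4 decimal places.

x̄_st = Σ W_h x̄_h = (440·3.65 + 330·3.08 + 510·1.69)/1280 = 2.72211
V̂(x̄_st) = Σ W_h² (1 − n_h/N_h) s_h²/n_h, with W_h = N_h/N and N = 1280:
  stratum A: (440/1280)²·(1 − 79/440)·0.56²/79 = 0.000384848
  stratum B: (330/1280)²·(1 − 46/330)·0.89²/46 = 0.000984996
  stratum C: (510/1280)²·(1 − 82/510)·0.68²/82 = 0.000751273
V̂(x̄_st) = 0.00212112
SE(x̄_st) = √0.00212112 = 0.0460556

x̄_st ≈ 2.72, SE ≈ 0.0461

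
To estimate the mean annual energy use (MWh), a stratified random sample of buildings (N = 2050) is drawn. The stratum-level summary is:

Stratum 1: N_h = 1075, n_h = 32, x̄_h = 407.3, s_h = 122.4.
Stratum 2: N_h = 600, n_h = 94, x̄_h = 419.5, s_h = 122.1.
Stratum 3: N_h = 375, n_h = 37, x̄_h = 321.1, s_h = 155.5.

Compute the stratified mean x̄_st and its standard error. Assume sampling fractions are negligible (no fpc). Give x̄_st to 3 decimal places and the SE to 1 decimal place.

x̄_st ≈ 395.102, SE ≈ 12.8

x̄_st = Σ W_h x̄_h = (1075·407.3 + 600·419.5 + 375·321.1)/2050 = 395.10244
V̂(x̄_st) = Σ W_h² s_h²/n_h, with W_h = N_h/N and N = 2050:
  stratum 1: (1075/2050)²·122.4²/32 = 128.743
  stratum 2: (600/2050)²·122.1²/94 = 13.5862
  stratum 3: (375/2050)²·155.5²/37 = 21.8682
V̂(x̄_st) = 164.197
SE(x̄_st) = √164.197 = 12.8139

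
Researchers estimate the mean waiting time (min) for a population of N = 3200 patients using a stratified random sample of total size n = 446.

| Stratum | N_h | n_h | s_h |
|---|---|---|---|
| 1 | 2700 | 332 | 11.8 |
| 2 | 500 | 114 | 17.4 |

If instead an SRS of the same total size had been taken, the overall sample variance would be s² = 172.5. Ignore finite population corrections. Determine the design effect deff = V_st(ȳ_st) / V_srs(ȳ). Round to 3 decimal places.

V̂(ȳ_st) = Σ W_h² s_h²/n_h, with W_h = N_h/N and N = 3200:
  stratum 1: (2700/3200)²·11.8²/332 = 0.298575
  stratum 2: (500/3200)²·17.4²/114 = 0.0648386
V_st = 0.363414
V_srs = s²/n = 172.5/446 = 0.386771
deff = V_st / V_srs = 0.363414/0.386771 = 0.9396

deff ≈ 0.940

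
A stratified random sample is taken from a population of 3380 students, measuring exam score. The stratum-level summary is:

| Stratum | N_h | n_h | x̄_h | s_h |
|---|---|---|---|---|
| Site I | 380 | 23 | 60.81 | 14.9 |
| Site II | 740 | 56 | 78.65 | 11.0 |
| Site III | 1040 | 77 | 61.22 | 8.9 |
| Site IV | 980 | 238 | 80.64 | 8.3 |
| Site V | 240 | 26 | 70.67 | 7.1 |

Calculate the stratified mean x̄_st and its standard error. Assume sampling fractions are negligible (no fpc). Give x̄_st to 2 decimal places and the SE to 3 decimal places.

x̄_st = Σ W_h x̄_h = (380·60.81 + 740·78.65 + 1040·61.22 + 980·80.64 + 240·70.67)/3380 = 71.29160
V̂(x̄_st) = Σ W_h² s_h²/n_h, with W_h = N_h/N and N = 3380:
  stratum Site I: (380/3380)²·14.9²/23 = 0.122005
  stratum Site II: (740/3380)²·11.0²/56 = 0.103568
  stratum Site III: (1040/3380)²·8.9²/77 = 0.0973918
  stratum Site IV: (980/3380)²·8.3²/238 = 0.0243331
  stratum Site V: (240/3380)²·7.1²/26 = 0.00977535
V̂(x̄_st) = 0.357074
SE(x̄_st) = √0.357074 = 0.597557

x̄_st ≈ 71.29, SE ≈ 0.598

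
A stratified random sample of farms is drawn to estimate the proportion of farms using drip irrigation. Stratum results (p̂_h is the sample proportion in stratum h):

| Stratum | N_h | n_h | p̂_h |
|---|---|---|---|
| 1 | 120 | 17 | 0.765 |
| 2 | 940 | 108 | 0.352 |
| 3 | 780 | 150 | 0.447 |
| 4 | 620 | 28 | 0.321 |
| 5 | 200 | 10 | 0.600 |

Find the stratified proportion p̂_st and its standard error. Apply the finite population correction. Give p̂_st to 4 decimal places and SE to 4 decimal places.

N = 2660; stratum weights W_h = N_h/N.
p̂_st = Σ W_h p̂_h = (120·0.765 + 940·0.352 + 780·0.447 + 620·0.321 + 200·0.600)/2660 = 0.40991
V̂(p̂_st) = Σ W_h² (1 − n_h/N_h) p̂_h(1−p̂_h)/(n_h−1):
  stratum 1: (120/2660)²·(1 − 17/120)·0.765·0.235/16 = 1.96275e-05
  stratum 2: (940/2660)²·(1 − 108/940)·0.352·0.648/107 = 0.000235625
  stratum 3: (780/2660)²·(1 − 150/780)·0.447·0.553/149 = 0.000115217
  stratum 4: (620/2660)²·(1 − 28/620)·0.321·0.679/27 = 0.000418756
  stratum 5: (200/2660)²·(1 − 10/200)·0.600·0.400/9 = 0.000143215
V̂(p̂_st) = 0.000932441; SE = √V̂ = 0.0305359

p̂_st ≈ 0.4099, SE ≈ 0.0305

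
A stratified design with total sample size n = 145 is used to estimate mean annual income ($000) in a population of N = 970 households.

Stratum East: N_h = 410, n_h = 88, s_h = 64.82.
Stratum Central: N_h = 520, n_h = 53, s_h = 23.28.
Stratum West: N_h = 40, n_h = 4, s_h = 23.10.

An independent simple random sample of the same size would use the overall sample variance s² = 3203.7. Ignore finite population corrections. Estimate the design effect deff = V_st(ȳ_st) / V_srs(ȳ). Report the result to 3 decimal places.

deff ≈ 0.529

V̂(ȳ_st) = Σ W_h² s_h²/n_h, with W_h = N_h/N and N = 970:
  stratum East: (410/970)²·64.82²/88 = 8.53021
  stratum Central: (520/970)²·23.28²/53 = 2.93869
  stratum West: (40/970)²·23.10²/4 = 0.226851
V_st = 11.6957
V_srs = s²/n = 3203.7/145 = 22.0945
deff = V_st / V_srs = 11.6957/22.0945 = 0.5294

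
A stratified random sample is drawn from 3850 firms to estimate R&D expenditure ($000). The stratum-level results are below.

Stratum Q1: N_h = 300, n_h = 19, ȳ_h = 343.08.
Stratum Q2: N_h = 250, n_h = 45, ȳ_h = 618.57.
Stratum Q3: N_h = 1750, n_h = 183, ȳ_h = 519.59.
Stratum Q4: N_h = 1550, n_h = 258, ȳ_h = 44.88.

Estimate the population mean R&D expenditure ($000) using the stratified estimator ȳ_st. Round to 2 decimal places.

ȳ_st ≈ 321.15

N = Σ N_h = 3850. Stratum weights W_h = N_h/N.
ȳ_st = (300·343.08 + 250·618.57 + 1750·519.59 + 1550·44.88) / 3850 = 321.1462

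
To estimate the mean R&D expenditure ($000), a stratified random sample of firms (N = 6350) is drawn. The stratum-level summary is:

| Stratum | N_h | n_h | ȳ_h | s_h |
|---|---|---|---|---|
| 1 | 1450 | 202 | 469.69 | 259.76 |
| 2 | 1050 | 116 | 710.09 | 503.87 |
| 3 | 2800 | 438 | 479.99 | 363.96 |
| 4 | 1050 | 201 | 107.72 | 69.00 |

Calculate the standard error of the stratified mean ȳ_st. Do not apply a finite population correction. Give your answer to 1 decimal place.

V̂(ȳ_st) = Σ W_h² s_h²/n_h, with W_h = N_h/N and N = 6350:
  stratum 1: (1450/6350)²·259.76²/202 = 17.4173
  stratum 2: (1050/6350)²·503.87²/116 = 59.8426
  stratum 3: (2800/6350)²·363.96²/438 = 58.8033
  stratum 4: (1050/6350)²·69.00²/201 = 0.647639
V̂(ȳ_st) = 136.711
SE(ȳ_st) = √136.711 = 11.6923

SE(ȳ_st) ≈ 11.7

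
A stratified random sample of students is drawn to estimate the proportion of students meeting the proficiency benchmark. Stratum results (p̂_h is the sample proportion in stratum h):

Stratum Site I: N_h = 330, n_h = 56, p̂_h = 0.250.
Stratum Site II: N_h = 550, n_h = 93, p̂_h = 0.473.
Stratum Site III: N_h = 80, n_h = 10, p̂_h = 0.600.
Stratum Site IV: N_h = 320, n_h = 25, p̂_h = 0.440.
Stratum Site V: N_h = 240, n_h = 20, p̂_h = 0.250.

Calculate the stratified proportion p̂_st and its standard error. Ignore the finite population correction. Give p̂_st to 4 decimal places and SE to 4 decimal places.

N = 1520; stratum weights W_h = N_h/N.
p̂_st = Σ W_h p̂_h = (330·0.250 + 550·0.473 + 80·0.600 + 320·0.440 + 240·0.250)/1520 = 0.38911
V̂(p̂_st) = Σ W_h² p̂_h(1−p̂_h)/(n_h−1):
  stratum Site I: (330/1520)²·0.250·0.750/55 = 0.000160686
  stratum Site II: (550/1520)²·0.473·0.527/92 = 0.00035475
  stratum Site III: (80/1520)²·0.600·0.400/9 = 7.38689e-05
  stratum Site IV: (320/1520)²·0.440·0.560/24 = 0.000455032
  stratum Site V: (240/1520)²·0.250·0.750/19 = 0.000246027
V̂(p̂_st) = 0.00129036; SE = √V̂ = 0.0359216

p̂_st ≈ 0.3891, SE ≈ 0.0359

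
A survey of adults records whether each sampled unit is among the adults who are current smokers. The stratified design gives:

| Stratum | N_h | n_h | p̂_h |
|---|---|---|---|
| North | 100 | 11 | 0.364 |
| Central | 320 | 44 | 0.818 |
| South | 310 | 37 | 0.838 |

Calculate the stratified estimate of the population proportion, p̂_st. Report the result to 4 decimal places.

N = 730; stratum weights W_h = N_h/N.
p̂_st = Σ W_h p̂_h = (100·0.364 + 320·0.818 + 310·0.838)/730 = 0.76430

p̂_st ≈ 0.7643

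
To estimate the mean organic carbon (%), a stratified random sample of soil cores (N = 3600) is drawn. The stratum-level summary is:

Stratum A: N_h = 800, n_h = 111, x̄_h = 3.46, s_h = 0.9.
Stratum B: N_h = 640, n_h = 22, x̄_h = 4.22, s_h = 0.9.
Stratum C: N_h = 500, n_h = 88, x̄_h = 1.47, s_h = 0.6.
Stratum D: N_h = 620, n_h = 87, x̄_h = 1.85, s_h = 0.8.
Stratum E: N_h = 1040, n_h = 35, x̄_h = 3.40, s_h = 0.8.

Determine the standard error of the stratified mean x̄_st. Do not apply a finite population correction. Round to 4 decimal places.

V̂(x̄_st) = Σ W_h² s_h²/n_h, with W_h = N_h/N and N = 3600:
  stratum A: (800/3600)²·0.9²/111 = 0.00036036
  stratum B: (640/3600)²·0.9²/22 = 0.00116364
  stratum C: (500/3600)²·0.6²/88 = 7.89141e-05
  stratum D: (620/3600)²·0.8²/87 = 0.000218192
  stratum E: (1040/3600)²·0.8²/35 = 0.00152607
V̂(x̄_st) = 0.00334717
SE(x̄_st) = √0.00334717 = 0.0578547

SE(x̄_st) ≈ 0.0579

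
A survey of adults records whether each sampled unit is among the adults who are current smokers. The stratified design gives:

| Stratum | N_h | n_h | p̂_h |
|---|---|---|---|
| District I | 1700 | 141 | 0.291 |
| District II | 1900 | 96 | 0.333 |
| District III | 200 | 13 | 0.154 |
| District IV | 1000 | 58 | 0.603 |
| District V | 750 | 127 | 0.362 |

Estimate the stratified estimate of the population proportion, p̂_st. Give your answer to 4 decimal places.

N = 5550; stratum weights W_h = N_h/N.
p̂_st = Σ W_h p̂_h = (1700·0.291 + 1900·0.333 + 200·0.154 + 1000·0.603 + 750·0.362)/5550 = 0.36625

p̂_st ≈ 0.3663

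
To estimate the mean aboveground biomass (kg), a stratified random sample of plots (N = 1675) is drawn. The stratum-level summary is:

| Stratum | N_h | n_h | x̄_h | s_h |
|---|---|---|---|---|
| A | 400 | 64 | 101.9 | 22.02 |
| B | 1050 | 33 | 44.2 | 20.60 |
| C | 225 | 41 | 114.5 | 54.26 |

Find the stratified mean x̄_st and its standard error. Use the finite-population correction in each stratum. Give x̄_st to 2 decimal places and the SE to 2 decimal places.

x̄_st ≈ 67.42, SE ≈ 2.51

x̄_st = Σ W_h x̄_h = (400·101.9 + 1050·44.2 + 225·114.5)/1675 = 67.42239
V̂(x̄_st) = Σ W_h² (1 − n_h/N_h) s_h²/n_h, with W_h = N_h/N and N = 1675:
  stratum A: (400/1675)²·(1 − 64/400)·22.02²/64 = 0.362931
  stratum B: (1050/1675)²·(1 − 33/1050)·20.60²/33 = 4.89442
  stratum C: (225/1675)²·(1 − 41/225)·54.26²/41 = 1.05961
V̂(x̄_st) = 6.31696
SE(x̄_st) = √6.31696 = 2.51336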